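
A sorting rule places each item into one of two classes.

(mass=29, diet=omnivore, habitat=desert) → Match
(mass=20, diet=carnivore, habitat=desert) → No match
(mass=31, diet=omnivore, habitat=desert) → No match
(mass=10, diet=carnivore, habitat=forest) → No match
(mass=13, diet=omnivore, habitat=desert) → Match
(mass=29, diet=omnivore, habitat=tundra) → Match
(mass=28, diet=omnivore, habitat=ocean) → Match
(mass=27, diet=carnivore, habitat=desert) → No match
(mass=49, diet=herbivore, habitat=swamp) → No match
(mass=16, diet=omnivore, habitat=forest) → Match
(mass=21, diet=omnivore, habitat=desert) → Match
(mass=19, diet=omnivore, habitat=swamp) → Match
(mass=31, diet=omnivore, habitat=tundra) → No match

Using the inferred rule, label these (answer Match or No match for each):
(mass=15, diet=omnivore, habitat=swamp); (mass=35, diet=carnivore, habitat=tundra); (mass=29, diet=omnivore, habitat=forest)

Rule: diet is omnivore AND mass ≤ 29. This holds for each 'Match' example and fails for each 'No match' one.
Match: (mass=15, diet=omnivore, habitat=swamp), since diet is omnivore, mass = 15.
No match: (mass=35, diet=carnivore, habitat=tundra), since diet is carnivore, mass = 35.
Match: (mass=29, diet=omnivore, habitat=forest), since diet is omnivore, mass = 29.

Match, No match, Match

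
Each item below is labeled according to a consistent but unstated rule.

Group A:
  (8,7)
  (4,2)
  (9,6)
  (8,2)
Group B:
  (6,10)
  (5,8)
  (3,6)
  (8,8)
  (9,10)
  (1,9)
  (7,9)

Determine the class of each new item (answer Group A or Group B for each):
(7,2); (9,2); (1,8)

All 'Group A' examples share one property — first > second — and every 'Group B' example lacks it.
(7,2) → 7 > 2 → Group A.
(9,2) → 9 > 2 → Group A.
(1,8) → 1 < 8 → Group B.

Group A, Group A, Group B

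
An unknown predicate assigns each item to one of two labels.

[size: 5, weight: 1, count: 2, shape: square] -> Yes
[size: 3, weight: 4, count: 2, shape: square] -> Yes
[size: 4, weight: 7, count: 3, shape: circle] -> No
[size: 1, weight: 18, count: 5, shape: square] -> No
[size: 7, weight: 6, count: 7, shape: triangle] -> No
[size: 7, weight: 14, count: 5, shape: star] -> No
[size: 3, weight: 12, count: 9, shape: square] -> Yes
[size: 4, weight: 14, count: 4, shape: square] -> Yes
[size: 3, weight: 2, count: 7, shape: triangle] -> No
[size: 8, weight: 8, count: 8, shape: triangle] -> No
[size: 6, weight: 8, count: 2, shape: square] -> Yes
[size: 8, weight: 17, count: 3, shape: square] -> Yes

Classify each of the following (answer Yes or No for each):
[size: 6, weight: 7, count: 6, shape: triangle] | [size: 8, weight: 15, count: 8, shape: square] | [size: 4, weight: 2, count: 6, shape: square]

No, Yes, Yes

One predicate separates the groups cleanly: shape is square AND size ≥ 3.
[size: 6, weight: 7, count: 6, shape: triangle] → shape is triangle, size = 6 → No. [size: 8, weight: 15, count: 8, shape: square] → shape is square, size = 8 → Yes. [size: 4, weight: 2, count: 6, shape: square] → shape is square, size = 4 → Yes.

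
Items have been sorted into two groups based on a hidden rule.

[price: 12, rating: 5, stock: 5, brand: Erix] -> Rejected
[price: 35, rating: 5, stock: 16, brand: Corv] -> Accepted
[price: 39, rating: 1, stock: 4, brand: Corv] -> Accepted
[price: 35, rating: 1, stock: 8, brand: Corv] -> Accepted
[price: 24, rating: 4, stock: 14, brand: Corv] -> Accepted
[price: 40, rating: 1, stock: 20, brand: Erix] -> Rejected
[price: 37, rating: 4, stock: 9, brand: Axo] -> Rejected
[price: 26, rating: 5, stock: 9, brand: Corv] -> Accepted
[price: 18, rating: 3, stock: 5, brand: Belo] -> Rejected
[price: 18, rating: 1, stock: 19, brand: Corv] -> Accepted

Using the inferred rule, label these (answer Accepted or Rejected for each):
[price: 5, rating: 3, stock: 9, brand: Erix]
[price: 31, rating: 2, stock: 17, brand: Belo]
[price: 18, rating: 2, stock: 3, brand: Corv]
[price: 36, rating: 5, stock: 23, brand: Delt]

Rejected, Rejected, Accepted, Rejected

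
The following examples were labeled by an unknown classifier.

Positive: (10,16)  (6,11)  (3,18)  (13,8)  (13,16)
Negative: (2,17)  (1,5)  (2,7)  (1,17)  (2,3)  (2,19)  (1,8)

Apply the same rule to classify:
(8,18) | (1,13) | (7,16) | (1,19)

The simplest hypothesis consistent with all the labels is: first ≥ 3.
(8,18) → first 8 → Positive.
(1,13) → first 1 → Negative.
(7,16) → first 7 → Positive.
(1,19) → first 1 → Negative.

Positive, Negative, Positive, Negative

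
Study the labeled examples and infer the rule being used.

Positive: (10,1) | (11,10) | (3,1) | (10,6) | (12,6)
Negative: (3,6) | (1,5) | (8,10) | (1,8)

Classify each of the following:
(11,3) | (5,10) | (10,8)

Positive, Negative, Positive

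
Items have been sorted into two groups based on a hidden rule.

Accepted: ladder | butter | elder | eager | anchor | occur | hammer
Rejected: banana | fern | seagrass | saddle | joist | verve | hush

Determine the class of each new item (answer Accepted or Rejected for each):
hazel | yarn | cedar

Rejected, Rejected, Accepted

Rule: ends with 'r'. This holds for each 'Accepted' example and fails for each 'Rejected' one.
hazel: ends with 'l' — doesn't match, so Rejected. yarn: ends with 'n' — doesn't match, so Rejected. cedar: ends with 'r' — fits, so Accepted.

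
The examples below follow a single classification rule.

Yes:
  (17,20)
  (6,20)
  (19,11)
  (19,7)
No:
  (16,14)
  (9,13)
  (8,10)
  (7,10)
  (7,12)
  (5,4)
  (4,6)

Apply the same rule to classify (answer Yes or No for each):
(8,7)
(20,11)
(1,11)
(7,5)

No, Yes, No, No

The classifier is using: max ≥ 17.
(8,7) → max 8 → No. (20,11) → max 20 → Yes. (1,11) → max 11 → No. (7,5) → max 7 → No.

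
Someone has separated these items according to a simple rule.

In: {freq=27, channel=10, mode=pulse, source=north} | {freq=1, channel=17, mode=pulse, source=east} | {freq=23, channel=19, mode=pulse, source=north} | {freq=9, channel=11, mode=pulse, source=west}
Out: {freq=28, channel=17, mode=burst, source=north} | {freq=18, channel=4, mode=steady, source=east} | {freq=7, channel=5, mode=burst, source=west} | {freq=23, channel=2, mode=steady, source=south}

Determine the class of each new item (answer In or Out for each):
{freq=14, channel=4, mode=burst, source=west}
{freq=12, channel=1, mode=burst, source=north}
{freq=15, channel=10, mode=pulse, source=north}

Out, Out, In

Checking candidate rules against both groups, what survives is: mode is pulse.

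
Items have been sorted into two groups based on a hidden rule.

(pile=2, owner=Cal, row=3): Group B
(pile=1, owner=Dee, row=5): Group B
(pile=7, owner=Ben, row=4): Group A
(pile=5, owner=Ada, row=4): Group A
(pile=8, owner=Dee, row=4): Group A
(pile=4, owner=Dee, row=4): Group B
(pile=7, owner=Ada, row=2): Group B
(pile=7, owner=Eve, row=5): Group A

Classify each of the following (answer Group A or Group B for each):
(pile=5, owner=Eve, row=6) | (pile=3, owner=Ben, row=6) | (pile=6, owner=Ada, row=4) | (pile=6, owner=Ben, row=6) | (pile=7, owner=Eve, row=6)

Group A, Group B, Group A, Group A, Group A

The rule appears to be: pile ≥ 5 AND row ≥ 3.
(pile=5, owner=Eve, row=6) → pile = 5, row = 6 → Group A. (pile=3, owner=Ben, row=6) → pile = 3, row = 6 → Group B. (pile=6, owner=Ada, row=4) → pile = 6, row = 4 → Group A. (pile=6, owner=Ben, row=6) → pile = 6, row = 6 → Group A. (pile=7, owner=Eve, row=6) → pile = 7, row = 6 → Group A.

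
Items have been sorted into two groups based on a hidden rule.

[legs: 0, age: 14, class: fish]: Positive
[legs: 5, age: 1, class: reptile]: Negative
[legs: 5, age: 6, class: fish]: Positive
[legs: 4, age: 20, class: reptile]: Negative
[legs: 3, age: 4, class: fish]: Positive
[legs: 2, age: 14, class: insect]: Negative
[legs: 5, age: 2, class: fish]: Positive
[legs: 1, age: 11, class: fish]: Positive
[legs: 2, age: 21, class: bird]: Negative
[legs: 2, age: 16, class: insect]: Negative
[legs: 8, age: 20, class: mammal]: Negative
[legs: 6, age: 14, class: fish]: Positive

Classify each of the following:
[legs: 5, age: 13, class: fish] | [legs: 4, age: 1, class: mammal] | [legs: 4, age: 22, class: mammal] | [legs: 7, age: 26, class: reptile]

Looking at the examples, the only property every 'Positive' case has and every 'Negative' case lacks is: class is fish.
[legs: 5, age: 13, class: fish]: class is fish — passes, so Positive.
[legs: 4, age: 1, class: mammal]: class is mammal — fails the rule, so Negative.
[legs: 4, age: 22, class: mammal]: class is mammal — fails the rule, so Negative.
[legs: 7, age: 26, class: reptile]: class is reptile — fails the rule, so Negative.

Positive, Negative, Negative, Negative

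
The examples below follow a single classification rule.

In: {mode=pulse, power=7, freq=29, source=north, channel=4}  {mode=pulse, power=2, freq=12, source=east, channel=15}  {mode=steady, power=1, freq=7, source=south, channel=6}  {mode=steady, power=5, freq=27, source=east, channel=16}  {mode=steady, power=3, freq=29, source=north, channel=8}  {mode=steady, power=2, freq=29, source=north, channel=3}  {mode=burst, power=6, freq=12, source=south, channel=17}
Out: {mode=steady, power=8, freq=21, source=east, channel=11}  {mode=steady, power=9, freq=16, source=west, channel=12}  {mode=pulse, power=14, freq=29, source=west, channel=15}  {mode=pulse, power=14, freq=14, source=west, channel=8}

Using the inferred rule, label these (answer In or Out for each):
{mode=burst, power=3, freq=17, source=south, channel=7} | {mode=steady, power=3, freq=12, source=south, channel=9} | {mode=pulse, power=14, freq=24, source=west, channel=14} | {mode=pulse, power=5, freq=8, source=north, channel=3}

A rule that fits every label: power ≤ 7 — true of each 'In' example, false of each 'Out' one.
{mode=burst, power=3, freq=17, source=south, channel=7}: power = 3 — matches, so In. {mode=steady, power=3, freq=12, source=south, channel=9}: power = 3 — matches, so In. {mode=pulse, power=14, freq=24, source=west, channel=14}: power = 14 — doesn't qualify, so Out. {mode=pulse, power=5, freq=8, source=north, channel=3}: power = 5 — matches, so In.

In, In, Out, In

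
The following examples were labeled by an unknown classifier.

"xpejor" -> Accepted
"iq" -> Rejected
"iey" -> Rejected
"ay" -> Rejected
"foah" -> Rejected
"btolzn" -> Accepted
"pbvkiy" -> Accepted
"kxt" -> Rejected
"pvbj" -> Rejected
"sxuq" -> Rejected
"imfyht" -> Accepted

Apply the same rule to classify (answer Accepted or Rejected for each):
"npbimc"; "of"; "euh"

Every 'Accepted' example satisfies: length 6. None of the 'Rejected' examples do.
"npbimc": length 6 — satisfies this, so Accepted.
"of": length 2 — does not satisfy this, so Rejected.
"euh": length 3 — does not satisfy this, so Rejected.

Accepted, Rejected, Rejected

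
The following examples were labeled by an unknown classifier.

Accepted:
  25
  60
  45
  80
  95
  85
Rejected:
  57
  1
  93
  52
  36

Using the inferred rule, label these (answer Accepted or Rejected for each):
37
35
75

One predicate separates the groups cleanly: multiple of 5.
37: Rejected (37 = 5·7 + 2).
35: Accepted (35 = 5·7).
75: Accepted (75 = 5·15).

Rejected, Accepted, Accepted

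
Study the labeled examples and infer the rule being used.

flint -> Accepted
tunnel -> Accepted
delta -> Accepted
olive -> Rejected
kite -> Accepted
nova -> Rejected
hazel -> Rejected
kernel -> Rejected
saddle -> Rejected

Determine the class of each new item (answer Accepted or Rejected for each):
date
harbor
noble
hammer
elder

Accepted, Rejected, Rejected, Rejected, Rejected

The distinguishing property — contains 't' — holds for all the 'Accepted' cases and none of the 'Rejected' cases.
date → has 't' → Accepted. harbor → no 't' → Rejected. noble → no 't' → Rejected. hammer → no 't' → Rejected. elder → no 't' → Rejected.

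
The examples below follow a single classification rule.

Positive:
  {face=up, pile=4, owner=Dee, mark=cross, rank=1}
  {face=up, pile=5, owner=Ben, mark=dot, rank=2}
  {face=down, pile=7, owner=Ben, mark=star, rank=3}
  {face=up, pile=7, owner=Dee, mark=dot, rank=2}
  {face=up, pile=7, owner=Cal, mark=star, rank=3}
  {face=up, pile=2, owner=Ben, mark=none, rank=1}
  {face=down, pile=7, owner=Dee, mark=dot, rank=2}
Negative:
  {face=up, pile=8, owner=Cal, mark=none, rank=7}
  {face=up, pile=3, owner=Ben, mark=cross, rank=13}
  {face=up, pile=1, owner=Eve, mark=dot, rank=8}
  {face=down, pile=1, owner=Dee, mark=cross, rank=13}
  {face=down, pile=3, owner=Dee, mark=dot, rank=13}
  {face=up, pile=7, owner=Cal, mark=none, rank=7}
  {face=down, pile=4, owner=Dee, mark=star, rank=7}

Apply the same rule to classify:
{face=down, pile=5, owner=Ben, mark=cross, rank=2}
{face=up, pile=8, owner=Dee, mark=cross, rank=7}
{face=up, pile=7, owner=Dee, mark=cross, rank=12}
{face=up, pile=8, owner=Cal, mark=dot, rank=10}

One predicate separates the groups cleanly: rank ≤ 3.
{face=down, pile=5, owner=Ben, mark=cross, rank=2}: rank = 2, qualifies → Positive.
{face=up, pile=8, owner=Dee, mark=cross, rank=7}: rank = 7, fails the rule → Negative.
{face=up, pile=7, owner=Dee, mark=cross, rank=12}: rank = 12, fails the rule → Negative.
{face=up, pile=8, owner=Cal, mark=dot, rank=10}: rank = 10, fails the rule → Negative.

Positive, Negative, Negative, Negative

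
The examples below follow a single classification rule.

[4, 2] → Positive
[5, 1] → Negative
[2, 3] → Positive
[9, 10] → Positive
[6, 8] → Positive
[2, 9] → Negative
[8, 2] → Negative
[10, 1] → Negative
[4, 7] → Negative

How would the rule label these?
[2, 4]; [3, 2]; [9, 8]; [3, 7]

The common property of the 'Positive' items is: |first − second| ≤ 2. No 'Negative' item has it.
[2, 4] — |2−4| = 2, hence Positive.
[3, 2] — |3−2| = 1, hence Positive.
[9, 8] — |9−8| = 1, hence Positive.
[3, 7] — |3−7| = 4, hence Negative.

Positive, Positive, Positive, Negative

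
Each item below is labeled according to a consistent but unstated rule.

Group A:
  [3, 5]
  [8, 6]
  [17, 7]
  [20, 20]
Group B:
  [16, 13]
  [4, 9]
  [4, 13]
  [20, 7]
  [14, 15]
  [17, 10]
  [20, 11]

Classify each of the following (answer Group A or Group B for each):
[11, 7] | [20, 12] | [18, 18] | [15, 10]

Group A, Group A, Group A, Group B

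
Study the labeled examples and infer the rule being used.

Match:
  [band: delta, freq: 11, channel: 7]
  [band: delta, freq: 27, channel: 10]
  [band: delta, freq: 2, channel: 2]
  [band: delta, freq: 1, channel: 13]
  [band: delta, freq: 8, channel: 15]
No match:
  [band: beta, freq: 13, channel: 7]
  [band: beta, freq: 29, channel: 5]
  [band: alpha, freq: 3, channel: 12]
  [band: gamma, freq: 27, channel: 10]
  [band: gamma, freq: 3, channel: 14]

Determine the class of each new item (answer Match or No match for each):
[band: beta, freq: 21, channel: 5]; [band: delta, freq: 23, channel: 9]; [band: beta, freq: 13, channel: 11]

The simplest hypothesis consistent with all the labels is: band is delta.
[band: beta, freq: 21, channel: 5]: band is beta, doesn't match → No match.
[band: delta, freq: 23, channel: 9]: band is delta, meets the rule → Match.
[band: beta, freq: 13, channel: 11]: band is beta, doesn't match → No match.

No match, Match, No match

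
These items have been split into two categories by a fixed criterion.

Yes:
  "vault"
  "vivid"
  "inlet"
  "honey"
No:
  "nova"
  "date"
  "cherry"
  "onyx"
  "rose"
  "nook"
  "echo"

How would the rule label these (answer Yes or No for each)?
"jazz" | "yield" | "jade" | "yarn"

The classifier is using: odd length.
"jazz" — length 4, hence No.
"yield" — length 5, hence Yes.
"jade" — length 4, hence No.
"yarn" — length 4, hence No.

No, Yes, No, No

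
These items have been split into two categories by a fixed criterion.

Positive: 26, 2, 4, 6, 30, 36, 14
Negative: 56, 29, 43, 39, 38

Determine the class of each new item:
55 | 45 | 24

Negative, Negative, Positive

All 'Positive' examples share one property — even AND at most 36 — and every 'Negative' example lacks it.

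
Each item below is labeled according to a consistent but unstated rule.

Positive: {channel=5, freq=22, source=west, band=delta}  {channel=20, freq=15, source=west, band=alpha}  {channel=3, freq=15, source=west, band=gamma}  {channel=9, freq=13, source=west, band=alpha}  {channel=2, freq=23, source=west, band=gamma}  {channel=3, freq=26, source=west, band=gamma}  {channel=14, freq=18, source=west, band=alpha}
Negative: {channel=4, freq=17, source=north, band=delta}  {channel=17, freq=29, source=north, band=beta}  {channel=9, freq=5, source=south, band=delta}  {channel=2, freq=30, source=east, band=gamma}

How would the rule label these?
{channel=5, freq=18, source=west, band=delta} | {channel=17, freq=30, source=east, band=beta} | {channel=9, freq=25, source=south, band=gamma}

Rule: source is west. This holds for each 'Positive' example and fails for each 'Negative' one.
{channel=5, freq=18, source=west, band=delta}: source is west — fits, so Positive. {channel=17, freq=30, source=east, band=beta}: source is east — does not satisfy this, so Negative. {channel=9, freq=25, source=south, band=gamma}: source is south — does not satisfy this, so Negative.

Positive, Negative, Negative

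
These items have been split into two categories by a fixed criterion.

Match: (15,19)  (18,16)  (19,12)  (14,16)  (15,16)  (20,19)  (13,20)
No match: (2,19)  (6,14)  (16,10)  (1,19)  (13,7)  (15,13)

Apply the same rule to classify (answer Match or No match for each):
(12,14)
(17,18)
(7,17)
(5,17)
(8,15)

Rule: sum ≥ 30. This holds for each 'Match' example and fails for each 'No match' one.
(12,14) — 12+14 = 26, hence No match.
(17,18) — 17+18 = 35, hence Match.
(7,17) — 7+17 = 24, hence No match.
(5,17) — 5+17 = 22, hence No match.
(8,15) — 8+15 = 23, hence No match.

No match, Match, No match, No match, No match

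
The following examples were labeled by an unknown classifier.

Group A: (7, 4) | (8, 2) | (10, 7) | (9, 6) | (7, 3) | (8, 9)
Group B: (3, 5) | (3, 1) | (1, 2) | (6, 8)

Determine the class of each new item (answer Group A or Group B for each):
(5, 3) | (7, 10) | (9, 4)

Group B, Group A, Group A

The simplest hypothesis consistent with all the labels is: first ≥ 7.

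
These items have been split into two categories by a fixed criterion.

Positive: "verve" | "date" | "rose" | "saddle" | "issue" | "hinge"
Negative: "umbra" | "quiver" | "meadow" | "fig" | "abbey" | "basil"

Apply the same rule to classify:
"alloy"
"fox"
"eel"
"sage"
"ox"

Negative, Negative, Negative, Positive, Negative

A rule that fits every label: ends with 'e' — true of each 'Positive' example, false of each 'Negative' one.
"alloy": ends with 'y', doesn't qualify → Negative.
"fox": ends with 'x', doesn't qualify → Negative.
"eel": ends with 'l', doesn't qualify → Negative.
"sage": ends with 'e', qualifies → Positive.
"ox": ends with 'x', doesn't qualify → Negative.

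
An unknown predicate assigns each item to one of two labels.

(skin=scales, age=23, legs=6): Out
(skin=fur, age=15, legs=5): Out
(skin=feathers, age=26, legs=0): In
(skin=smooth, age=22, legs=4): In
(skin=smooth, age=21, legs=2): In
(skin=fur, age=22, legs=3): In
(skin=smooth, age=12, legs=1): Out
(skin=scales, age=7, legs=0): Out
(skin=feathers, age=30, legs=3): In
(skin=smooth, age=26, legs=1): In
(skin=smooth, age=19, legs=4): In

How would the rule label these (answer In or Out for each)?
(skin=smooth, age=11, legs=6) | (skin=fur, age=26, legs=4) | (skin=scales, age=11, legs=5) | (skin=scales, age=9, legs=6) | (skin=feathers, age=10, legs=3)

Out, In, Out, Out, Out

All 'In' examples share one property — age ≥ 15 AND legs ≤ 4 — and every 'Out' example lacks it.
(skin=smooth, age=11, legs=6): Out (age = 11, legs = 6). (skin=fur, age=26, legs=4): In (age = 26, legs = 4). (skin=scales, age=11, legs=5): Out (age = 11, legs = 5). (skin=scales, age=9, legs=6): Out (age = 9, legs = 6). (skin=feathers, age=10, legs=3): Out (age = 10, legs = 3).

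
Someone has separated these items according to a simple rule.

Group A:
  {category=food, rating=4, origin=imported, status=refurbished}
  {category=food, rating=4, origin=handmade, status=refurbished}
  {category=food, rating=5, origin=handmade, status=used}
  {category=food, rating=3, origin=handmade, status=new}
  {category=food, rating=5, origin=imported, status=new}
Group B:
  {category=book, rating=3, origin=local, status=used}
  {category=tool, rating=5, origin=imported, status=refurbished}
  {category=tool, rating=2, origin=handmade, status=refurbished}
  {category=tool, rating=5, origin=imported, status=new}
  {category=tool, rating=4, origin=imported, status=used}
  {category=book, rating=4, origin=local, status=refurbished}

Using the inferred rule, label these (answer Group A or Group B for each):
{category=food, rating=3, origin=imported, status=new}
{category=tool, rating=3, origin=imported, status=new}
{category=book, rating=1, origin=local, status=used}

Group A, Group B, Group B

Every 'Group A' example satisfies: category is food. None of the 'Group B' examples do.
{category=food, rating=3, origin=imported, status=new} — category is food, hence Group A.
{category=tool, rating=3, origin=imported, status=new} — category is tool, hence Group B.
{category=book, rating=1, origin=local, status=used} — category is book, hence Group B.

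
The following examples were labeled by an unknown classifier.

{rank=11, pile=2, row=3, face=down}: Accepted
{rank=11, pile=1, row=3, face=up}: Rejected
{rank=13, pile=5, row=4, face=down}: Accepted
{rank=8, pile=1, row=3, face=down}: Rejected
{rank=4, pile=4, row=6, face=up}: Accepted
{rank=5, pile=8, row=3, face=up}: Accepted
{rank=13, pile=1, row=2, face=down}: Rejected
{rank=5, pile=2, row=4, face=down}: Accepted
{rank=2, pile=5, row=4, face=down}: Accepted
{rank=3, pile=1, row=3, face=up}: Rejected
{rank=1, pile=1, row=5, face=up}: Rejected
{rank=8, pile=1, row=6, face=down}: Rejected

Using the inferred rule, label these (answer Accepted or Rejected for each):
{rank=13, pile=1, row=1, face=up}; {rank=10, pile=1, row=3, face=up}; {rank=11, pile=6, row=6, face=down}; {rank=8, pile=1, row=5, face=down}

All 'Accepted' examples share one property — pile ≥ 2 — and every 'Rejected' example lacks it.
{rank=13, pile=1, row=1, face=up}: pile = 1, lacks this property → Rejected.
{rank=10, pile=1, row=3, face=up}: pile = 1, lacks this property → Rejected.
{rank=11, pile=6, row=6, face=down}: pile = 6, satisfies this → Accepted.
{rank=8, pile=1, row=5, face=down}: pile = 1, lacks this property → Rejected.

Rejected, Rejected, Accepted, Rejected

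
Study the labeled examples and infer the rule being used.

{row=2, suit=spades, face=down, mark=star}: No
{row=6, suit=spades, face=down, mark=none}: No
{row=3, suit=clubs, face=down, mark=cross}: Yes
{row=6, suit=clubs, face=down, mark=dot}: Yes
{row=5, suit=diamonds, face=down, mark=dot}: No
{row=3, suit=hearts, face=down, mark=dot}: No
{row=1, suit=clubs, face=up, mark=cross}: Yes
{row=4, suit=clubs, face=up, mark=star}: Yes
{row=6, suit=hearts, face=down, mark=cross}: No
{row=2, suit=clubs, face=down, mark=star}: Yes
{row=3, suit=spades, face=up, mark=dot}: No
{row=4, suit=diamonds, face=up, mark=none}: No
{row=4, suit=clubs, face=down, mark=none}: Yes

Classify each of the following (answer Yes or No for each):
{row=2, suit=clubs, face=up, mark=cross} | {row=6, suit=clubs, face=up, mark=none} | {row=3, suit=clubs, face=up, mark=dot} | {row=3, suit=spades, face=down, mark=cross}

The simplest hypothesis consistent with all the labels is: suit is clubs.
{row=2, suit=clubs, face=up, mark=cross}: Yes (suit is clubs). {row=6, suit=clubs, face=up, mark=none}: Yes (suit is clubs). {row=3, suit=clubs, face=up, mark=dot}: Yes (suit is clubs). {row=3, suit=spades, face=down, mark=cross}: No (suit is spades).

Yes, Yes, Yes, No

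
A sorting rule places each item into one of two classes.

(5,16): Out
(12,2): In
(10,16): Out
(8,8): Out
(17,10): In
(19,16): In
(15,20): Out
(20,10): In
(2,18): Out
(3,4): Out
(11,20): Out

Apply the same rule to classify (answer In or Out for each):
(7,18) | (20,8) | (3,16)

The common property of the 'In' items is: first > second. No 'Out' item has it.
(7,18): 7 < 18 — fails the rule, so Out. (20,8): 20 > 8 — passes, so In. (3,16): 3 < 16 — fails the rule, so Out.

Out, In, Out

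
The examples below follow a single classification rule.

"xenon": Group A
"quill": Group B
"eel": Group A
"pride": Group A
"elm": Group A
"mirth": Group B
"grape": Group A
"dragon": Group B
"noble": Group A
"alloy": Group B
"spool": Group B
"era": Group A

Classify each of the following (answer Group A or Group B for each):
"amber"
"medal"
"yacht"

The common property of the 'Group A' items is: contains 'e'. No 'Group B' item has it.
"amber" → has 'e' → Group A. "medal" → has 'e' → Group A. "yacht" → no 'e' → Group B.

Group A, Group A, Group B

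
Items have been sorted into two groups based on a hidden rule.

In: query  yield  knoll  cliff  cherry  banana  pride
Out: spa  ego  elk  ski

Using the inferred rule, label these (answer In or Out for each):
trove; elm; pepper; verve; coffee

In, Out, In, In, In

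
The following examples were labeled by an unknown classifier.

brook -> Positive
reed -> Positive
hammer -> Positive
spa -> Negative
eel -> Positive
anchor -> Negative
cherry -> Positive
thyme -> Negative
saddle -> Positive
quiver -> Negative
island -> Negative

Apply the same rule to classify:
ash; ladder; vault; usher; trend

Negative, Positive, Negative, Negative, Negative

The common property of the 'Positive' items is: has a double letter. No 'Negative' item has it.
ash: Negative (no doubled letter). ladder: Positive ('dd' doubled). vault: Negative (no doubled letter). usher: Negative (no doubled letter). trend: Negative (no doubled letter).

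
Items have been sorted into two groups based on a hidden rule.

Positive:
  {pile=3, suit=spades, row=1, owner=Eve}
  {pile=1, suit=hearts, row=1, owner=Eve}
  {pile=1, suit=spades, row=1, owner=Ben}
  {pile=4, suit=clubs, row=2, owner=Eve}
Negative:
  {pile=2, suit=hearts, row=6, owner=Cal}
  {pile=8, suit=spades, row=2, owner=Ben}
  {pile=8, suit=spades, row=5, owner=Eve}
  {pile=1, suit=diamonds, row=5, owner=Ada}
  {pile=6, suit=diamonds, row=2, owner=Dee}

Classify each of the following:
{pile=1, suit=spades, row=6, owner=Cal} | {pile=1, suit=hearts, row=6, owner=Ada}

Negative, Negative

The rule appears to be: pile ≤ 4 AND row ≤ 2.
Negative: {pile=1, suit=spades, row=6, owner=Cal}, since pile = 1, row = 6.
Negative: {pile=1, suit=hearts, row=6, owner=Ada}, since pile = 1, row = 6.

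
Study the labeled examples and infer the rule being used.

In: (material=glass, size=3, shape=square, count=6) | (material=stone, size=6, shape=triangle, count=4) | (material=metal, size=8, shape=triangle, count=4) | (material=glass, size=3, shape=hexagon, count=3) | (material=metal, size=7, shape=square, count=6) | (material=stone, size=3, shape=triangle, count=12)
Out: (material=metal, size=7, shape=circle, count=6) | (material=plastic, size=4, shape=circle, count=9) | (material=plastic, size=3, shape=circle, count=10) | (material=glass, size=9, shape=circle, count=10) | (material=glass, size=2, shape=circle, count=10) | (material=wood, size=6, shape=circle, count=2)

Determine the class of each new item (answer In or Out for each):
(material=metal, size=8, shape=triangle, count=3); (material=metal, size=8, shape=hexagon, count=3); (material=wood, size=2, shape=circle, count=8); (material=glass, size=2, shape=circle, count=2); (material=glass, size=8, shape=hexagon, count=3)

The common property of the 'In' items is: shape is not circle. No 'Out' item has it.

In, In, Out, Out, In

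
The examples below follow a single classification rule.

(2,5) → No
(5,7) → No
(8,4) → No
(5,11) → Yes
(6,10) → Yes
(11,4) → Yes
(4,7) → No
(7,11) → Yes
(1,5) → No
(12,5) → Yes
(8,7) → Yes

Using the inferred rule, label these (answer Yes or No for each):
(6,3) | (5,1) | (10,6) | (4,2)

The classifier is using: sum ≥ 15.

No, No, Yes, No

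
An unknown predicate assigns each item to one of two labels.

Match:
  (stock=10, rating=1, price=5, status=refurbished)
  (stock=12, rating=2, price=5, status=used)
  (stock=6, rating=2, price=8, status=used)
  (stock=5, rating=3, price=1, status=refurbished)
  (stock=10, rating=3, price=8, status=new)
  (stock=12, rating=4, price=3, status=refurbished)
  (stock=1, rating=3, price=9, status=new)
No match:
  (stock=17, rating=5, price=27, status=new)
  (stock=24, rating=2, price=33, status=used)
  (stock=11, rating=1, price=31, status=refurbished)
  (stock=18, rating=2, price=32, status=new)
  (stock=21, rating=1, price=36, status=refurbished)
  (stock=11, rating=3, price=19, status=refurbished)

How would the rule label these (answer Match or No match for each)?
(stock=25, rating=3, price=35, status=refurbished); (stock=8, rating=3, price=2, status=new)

No match, Match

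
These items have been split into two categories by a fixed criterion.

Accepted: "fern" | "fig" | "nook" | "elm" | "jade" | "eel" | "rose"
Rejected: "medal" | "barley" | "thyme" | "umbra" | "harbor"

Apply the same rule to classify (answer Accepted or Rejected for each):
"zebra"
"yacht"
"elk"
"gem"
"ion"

Rejected, Rejected, Accepted, Accepted, Accepted

All 'Accepted' examples share one property — length ≤ 4 — and every 'Rejected' example lacks it.
"zebra" → length 5 → Rejected. "yacht" → length 5 → Rejected. "elk" → length 3 → Accepted. "gem" → length 3 → Accepted. "ion" → length 3 → Accepted.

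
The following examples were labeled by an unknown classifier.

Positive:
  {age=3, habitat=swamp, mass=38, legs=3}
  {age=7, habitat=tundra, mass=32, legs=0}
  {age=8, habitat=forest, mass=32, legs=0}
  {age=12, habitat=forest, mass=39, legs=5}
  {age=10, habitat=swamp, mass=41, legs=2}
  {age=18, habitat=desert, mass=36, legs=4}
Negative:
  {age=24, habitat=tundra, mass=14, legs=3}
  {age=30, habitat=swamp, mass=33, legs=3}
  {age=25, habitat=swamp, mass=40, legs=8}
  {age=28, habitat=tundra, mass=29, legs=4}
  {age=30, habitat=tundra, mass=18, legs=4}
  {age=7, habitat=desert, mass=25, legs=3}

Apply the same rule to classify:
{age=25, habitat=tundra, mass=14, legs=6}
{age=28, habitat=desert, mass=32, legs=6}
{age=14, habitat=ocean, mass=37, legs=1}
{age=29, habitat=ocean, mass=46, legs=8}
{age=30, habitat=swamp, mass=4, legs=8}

The common property of the 'Positive' items is: mass ≥ 29 AND age ≤ 18. No 'Negative' item has it.
{age=25, habitat=tundra, mass=14, legs=6}: Negative (mass = 14, age = 25).
{age=28, habitat=desert, mass=32, legs=6}: Negative (mass = 32, age = 28).
{age=14, habitat=ocean, mass=37, legs=1}: Positive (mass = 37, age = 14).
{age=29, habitat=ocean, mass=46, legs=8}: Negative (mass = 46, age = 29).
{age=30, habitat=swamp, mass=4, legs=8}: Negative (mass = 4, age = 30).

Negative, Negative, Positive, Negative, Negative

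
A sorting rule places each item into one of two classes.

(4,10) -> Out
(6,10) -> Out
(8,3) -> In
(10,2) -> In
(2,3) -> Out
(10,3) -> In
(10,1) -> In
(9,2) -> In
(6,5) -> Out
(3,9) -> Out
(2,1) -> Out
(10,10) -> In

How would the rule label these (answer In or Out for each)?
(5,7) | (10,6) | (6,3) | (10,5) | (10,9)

Out, In, Out, In, In

A rule that fits every label: first ≥ 8 — true of each 'In' example, false of each 'Out' one.
(5,7): first 5 — does not fit, so Out. (10,6): first 10 — passes, so In. (6,3): first 6 — does not fit, so Out. (10,5): first 10 — passes, so In. (10,9): first 10 — passes, so In.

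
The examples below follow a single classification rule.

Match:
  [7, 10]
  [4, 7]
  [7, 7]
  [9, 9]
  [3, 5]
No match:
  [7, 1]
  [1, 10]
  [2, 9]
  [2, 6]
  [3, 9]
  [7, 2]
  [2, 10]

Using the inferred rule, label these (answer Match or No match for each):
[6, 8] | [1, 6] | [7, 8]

Match, No match, Match

A rule that fits every label: |first − second| ≤ 3 — true of each 'Match' example, false of each 'No match' one.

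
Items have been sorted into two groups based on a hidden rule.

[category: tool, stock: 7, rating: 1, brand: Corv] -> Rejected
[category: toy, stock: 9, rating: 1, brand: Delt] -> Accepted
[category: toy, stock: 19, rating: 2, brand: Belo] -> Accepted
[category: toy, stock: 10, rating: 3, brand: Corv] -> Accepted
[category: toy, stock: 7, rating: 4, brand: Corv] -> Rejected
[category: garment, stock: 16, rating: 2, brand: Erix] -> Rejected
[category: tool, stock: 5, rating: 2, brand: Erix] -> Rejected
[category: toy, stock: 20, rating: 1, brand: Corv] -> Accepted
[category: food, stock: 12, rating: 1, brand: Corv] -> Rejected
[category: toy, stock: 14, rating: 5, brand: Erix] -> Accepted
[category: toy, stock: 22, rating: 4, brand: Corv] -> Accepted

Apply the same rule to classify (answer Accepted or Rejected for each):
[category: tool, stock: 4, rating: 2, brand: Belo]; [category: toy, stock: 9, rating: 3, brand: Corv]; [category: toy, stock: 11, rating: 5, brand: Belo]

Rejected, Accepted, Accepted

One predicate separates the groups cleanly: category is toy AND stock ≥ 9.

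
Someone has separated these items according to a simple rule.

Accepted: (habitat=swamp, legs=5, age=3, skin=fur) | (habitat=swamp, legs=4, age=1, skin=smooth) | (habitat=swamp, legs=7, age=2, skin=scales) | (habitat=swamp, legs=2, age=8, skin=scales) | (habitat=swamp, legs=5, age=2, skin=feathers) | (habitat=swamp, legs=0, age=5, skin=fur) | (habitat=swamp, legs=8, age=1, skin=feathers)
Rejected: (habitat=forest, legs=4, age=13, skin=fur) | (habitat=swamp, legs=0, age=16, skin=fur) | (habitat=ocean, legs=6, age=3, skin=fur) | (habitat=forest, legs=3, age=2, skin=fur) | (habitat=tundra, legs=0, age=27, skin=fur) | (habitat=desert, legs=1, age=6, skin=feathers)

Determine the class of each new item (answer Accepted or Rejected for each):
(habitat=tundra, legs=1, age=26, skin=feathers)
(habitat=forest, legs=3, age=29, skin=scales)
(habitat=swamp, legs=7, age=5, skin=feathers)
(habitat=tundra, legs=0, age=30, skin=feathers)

The distinguishing property — habitat is swamp AND age ≤ 8 — holds for all the 'Accepted' cases and none of the 'Rejected' cases.

Rejected, Rejected, Accepted, Rejected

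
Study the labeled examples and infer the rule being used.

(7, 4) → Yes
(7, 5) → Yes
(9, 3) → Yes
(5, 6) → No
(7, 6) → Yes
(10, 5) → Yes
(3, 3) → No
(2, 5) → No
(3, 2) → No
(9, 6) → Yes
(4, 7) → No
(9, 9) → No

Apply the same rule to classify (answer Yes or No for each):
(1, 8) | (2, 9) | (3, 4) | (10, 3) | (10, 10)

No, No, No, Yes, No

The common property of the 'Yes' items is: first > second AND sum ≥ 6. No 'No' item has it.
(1, 8): No (1 < 8, 1+8 = 9). (2, 9): No (2 < 9, 2+9 = 11). (3, 4): No (3 < 4, 3+4 = 7). (10, 3): Yes (10 > 3, 10+3 = 13). (10, 10): No (10 = 10, 10+10 = 20).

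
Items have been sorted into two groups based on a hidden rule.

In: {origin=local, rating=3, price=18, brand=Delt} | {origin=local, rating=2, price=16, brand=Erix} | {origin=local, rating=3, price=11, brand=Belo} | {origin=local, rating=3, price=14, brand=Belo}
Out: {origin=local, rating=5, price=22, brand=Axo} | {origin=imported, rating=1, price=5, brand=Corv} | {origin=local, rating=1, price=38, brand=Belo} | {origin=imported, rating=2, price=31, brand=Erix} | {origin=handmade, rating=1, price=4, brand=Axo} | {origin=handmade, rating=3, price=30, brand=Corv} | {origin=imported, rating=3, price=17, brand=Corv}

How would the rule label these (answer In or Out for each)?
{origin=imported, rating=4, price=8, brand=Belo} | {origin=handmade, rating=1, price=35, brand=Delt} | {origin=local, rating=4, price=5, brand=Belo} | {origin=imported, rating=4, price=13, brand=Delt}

Out, Out, In, Out

The rule appears to be: origin is local AND price ≤ 18.
{origin=imported, rating=4, price=8, brand=Belo} → origin is imported, price = 8 → Out.
{origin=handmade, rating=1, price=35, brand=Delt} → origin is handmade, price = 35 → Out.
{origin=local, rating=4, price=5, brand=Belo} → origin is local, price = 5 → In.
{origin=imported, rating=4, price=13, brand=Delt} → origin is imported, price = 13 → Out.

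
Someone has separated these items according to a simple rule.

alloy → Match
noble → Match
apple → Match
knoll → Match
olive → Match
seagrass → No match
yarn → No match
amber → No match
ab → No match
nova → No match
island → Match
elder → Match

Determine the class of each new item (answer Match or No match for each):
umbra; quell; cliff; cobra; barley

The rule appears to be: contains 'l'.
umbra — no 'l', hence No match. quell — has 'l', hence Match. cliff — has 'l', hence Match. cobra — no 'l', hence No match. barley — has 'l', hence Match.

No match, Match, Match, No match, Match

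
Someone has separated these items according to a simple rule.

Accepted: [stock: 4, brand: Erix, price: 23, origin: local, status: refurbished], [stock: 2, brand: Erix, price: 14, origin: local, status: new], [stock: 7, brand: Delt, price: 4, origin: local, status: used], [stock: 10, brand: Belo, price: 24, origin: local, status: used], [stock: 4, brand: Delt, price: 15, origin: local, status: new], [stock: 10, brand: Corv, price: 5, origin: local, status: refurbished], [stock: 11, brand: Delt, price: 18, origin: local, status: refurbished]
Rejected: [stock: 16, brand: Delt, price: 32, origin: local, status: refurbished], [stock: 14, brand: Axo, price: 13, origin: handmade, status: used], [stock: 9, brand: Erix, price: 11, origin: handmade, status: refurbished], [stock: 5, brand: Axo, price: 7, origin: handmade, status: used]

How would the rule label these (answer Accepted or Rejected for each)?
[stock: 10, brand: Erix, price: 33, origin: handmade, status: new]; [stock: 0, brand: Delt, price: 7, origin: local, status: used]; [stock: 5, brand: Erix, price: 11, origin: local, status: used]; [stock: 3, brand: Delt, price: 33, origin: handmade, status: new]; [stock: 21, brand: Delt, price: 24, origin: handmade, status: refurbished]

Rejected, Accepted, Accepted, Rejected, Rejected

The pattern is that an item is 'Accepted' exactly when: origin is local AND price ≤ 24.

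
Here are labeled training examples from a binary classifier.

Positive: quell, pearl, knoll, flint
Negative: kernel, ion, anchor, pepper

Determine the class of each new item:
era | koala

Rule: length 5. This holds for each 'Positive' example and fails for each 'Negative' one.

Negative, Positive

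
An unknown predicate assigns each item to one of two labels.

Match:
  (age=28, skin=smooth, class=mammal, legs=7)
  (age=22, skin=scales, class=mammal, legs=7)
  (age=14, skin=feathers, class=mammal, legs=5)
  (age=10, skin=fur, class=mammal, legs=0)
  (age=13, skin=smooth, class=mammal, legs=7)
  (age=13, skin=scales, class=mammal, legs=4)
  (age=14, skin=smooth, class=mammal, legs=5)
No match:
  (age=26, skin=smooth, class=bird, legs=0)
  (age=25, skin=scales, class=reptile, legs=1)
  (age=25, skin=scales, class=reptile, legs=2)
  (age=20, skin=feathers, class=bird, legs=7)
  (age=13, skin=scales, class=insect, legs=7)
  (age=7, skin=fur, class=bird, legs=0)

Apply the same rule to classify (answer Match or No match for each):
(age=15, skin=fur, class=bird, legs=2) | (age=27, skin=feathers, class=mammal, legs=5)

No match, Match

Looking at the examples, the only property every 'Match' case has and every 'No match' case lacks is: class is mammal.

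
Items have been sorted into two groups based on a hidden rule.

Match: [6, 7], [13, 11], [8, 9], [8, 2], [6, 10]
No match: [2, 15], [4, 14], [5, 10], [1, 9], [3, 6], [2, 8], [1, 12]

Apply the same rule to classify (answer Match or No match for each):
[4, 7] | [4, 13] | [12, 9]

No match, No match, Match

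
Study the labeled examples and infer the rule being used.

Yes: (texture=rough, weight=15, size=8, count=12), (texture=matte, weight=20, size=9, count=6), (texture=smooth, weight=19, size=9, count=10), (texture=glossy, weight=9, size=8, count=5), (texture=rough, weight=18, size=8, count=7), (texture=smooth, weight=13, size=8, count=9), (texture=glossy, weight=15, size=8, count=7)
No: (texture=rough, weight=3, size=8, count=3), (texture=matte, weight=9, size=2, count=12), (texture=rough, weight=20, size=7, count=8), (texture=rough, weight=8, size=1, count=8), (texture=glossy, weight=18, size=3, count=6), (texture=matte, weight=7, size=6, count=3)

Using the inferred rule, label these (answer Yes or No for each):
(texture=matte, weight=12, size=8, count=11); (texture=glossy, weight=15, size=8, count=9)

Yes, Yes

One predicate separates the groups cleanly: size ≥ 8 AND count ≥ 5.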